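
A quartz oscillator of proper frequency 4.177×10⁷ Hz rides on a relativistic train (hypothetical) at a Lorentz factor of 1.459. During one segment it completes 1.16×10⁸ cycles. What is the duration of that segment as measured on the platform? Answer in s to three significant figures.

γ = 1.459
Proper time for N cycles: τ = N/f = 1.16×10⁸/(4.177×10⁷) = 2.777×10⁰ s = 2.777 s.
Lab-frame duration Δt = γτ = 1.459 × 2.777 = 4.052 s.

Δt = 4.05 s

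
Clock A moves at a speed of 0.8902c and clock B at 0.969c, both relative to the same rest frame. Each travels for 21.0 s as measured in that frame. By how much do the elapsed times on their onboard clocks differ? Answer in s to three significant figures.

A: γ = 1/√(1 − 0.8902²) = 1/√0.2075 = 2.195; τ_A = 21.0/2.195 = 9.567 s.
B: γ = 1/√(1 − 0.969²) = 1/√0.06104 = 4.048; τ_B = 21.0/4.048 = 5.188 s.

|τ_A − τ_B| = 4.38 s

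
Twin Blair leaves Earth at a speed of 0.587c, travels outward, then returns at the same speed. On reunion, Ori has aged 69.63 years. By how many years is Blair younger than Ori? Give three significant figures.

Δt − τ = 13.3 years

γ = 1/√(1 − 0.587²) = 1/√0.6554 = 1.235
Blair's elapsed proper time: τ = 69.63/1.235 = 56.37 years.
Age gap = Δt − τ = 69.63 − 56.37 years.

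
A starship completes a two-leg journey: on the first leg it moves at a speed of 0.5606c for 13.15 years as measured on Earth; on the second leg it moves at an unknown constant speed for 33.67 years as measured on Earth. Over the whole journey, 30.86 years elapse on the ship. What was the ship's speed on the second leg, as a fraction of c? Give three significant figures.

Leg 1: γ = 1/√(1 − 0.5606²) = 1/√0.6857 = 1.208; τ_1 = 13.15/1.208 = 10.89 years.
Leg 2: speed unknown; τ_2 = 33.67/γ_2.
Total proper time: 10.89 + τ_2 = 30.86, so τ_2 = 30.86 − 10.89 = 19.97 years.
γ_2 = 33.67/19.97 = 1.686; β = √(1 − 1/γ²) = √0.6482.

β = 0.805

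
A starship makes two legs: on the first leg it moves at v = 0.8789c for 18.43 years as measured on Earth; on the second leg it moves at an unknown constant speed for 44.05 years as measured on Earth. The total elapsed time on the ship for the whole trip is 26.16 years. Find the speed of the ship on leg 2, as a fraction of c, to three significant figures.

β = 0.919

Leg 1: γ = 1/√(1 − 0.8789²) = 1/√0.2275 = 2.096; τ_1 = 18.43/2.096 = 8.791 years.
Leg 2: speed unknown; τ_2 = 44.05/γ_2.
Total proper time: 8.791 + τ_2 = 26.16, so τ_2 = 26.16 − 8.791 = 17.37 years.
γ_2 = 44.05/17.37 = 2.536; β = √(1 − 1/γ²) = √0.8445.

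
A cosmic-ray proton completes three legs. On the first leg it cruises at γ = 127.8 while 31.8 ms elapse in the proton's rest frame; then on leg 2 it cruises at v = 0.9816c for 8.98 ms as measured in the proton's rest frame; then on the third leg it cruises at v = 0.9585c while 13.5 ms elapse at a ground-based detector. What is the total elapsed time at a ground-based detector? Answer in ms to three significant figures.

Δt = 4120 ms

Leg 1: γ = 127.8; Δt_1 = 127.8 × 31.8 = 4064 ms.
Leg 2: γ = 1/√(1 − 0.9816²) = 1/√0.03646 = 5.237; Δt_2 = 5.237 × 8.98 = 47.03 ms.
Leg 3: 13.5 ms is already measured at a ground-based detector.
Total: 4064 + 47.03 + 13.50 ms.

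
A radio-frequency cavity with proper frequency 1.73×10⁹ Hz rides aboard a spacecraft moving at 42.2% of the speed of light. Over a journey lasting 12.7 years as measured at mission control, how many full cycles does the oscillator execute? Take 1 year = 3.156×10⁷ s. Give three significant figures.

N = 6.29×10¹⁷

β = 0.422; γ = 1/√(1 − 0.422²) = 1/√0.8219 = 1.103
The oscillator's own cycle count is N = f × τ where τ is the proper time aboard the spacecraft. τ = Δt/γ = 12.7/1.103 = 11.51 years = 3.634×10⁸ s.
N = 1.73×10⁹ × 3.634×10⁸ = 6.286×10¹⁷.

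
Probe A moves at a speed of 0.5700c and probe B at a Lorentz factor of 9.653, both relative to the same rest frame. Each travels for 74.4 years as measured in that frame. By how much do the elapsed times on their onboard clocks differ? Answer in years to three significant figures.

A: γ = 1/√(1 − 0.5700²) = 1/√0.6751 = 1.217; τ_A = 74.4/1.217 = 61.13 years.
B: γ = 9.653; τ_B = 74.4/9.653 = 7.707 years.

|τ_A − τ_B| = 53.4 years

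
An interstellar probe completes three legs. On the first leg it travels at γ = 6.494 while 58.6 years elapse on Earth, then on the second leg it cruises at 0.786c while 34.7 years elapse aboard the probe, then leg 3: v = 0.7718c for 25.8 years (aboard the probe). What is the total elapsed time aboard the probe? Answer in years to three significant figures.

τ = 69.5 years

Leg 1: γ = 6.494; τ_1 = 58.6/6.494 = 9.024 years.
Leg 2: 34.7 years is already measured aboard the probe.
Leg 3: 25.8 years is already measured aboard the probe.
Total: 9.024 + 34.70 + 25.80 years.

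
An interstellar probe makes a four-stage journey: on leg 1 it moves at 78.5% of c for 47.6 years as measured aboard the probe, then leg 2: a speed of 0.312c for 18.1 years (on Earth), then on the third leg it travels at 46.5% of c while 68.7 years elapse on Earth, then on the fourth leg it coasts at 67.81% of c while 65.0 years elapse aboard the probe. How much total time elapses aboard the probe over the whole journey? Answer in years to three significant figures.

Leg 1: 47.6 years is already measured aboard the probe.
Leg 2: γ = 1/√(1 − 0.312²) = 1/√0.9027 = 1.053; τ_2 = 18.1/1.053 = 17.20 years.
Leg 3: β = 0.465; γ = 1/√(1 − 0.465²) = 1/√0.7838 = 1.130; τ_3 = 68.7/1.130 = 60.82 years.
Leg 4: 65.0 years is already measured aboard the probe.
Total: 47.60 + 17.20 + 60.82 + 65.00 years.

τ = 191 years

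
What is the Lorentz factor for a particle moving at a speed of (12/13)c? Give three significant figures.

γ = 2.60

γ = 1/√(1 − (12/13)²) = 13/5 = 2.600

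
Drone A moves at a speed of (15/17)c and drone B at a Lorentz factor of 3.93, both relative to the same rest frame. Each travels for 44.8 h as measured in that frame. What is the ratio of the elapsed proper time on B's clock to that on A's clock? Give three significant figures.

τ_B/τ_A = 0.541

A: γ = 1/√(1 − (15/17)²) = 17/8 = 2.125. B: γ = 3.93.
τ_A/τ_B = γ_B/γ_A = 3.930/2.125 = 1.849, so τ_B/τ_A = 0.5407.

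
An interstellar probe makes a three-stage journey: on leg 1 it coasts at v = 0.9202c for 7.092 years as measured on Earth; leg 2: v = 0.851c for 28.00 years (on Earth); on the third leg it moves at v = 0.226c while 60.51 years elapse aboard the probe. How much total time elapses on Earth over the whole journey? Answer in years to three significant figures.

Δt = 97.2 years

Leg 1: 7.092 years is already measured on Earth.
Leg 2: 28.00 years is already measured on Earth.
Leg 3: γ = 1/√(1 − 0.226²) = 1/√0.9489 = 1.027; Δt_3 = 1.027 × 60.51 = 62.12 years.
Total: 7.092 + 28.00 + 62.12 years.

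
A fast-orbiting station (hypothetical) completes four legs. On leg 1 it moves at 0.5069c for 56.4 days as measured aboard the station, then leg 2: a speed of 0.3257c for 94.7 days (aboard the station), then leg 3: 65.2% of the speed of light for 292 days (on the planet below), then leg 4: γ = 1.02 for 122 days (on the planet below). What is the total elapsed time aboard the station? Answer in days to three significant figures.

Leg 1: 56.4 days is already measured aboard the station.
Leg 2: 94.7 days is already measured aboard the station.
Leg 3: β = 0.652; γ = 1/√(1 − 0.652²) = 1/√0.5749 = 1.319; τ_3 = 292/1.319 = 221.4 days.
Leg 4: γ = 1.02; τ_4 = 122/1.020 = 119.6 days.
Total: 56.40 + 94.70 + 221.4 + 119.6 days.

τ = 492 days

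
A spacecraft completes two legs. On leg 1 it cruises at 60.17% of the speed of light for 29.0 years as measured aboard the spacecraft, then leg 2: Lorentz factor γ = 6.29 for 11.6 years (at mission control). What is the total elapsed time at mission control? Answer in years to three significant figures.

Δt = 47.9 years

Leg 1: β = 0.6017; γ = 1/√(1 − 0.6017²) = 1/√0.6380 = 1.252; Δt_1 = 1.252 × 29.0 = 36.31 years.
Leg 2: 11.6 years is already measured at mission control.
Total: 36.31 + 11.60 years.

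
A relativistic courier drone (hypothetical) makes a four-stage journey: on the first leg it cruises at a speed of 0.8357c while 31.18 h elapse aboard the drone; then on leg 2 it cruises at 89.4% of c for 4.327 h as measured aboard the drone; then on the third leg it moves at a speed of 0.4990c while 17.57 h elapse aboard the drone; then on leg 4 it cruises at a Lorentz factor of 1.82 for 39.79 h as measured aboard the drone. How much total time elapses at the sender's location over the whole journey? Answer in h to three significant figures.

Δt = 159 h

Leg 1: γ = 1/√(1 − 0.8357²) = 1/√0.3016 = 1.821; Δt_1 = 1.821 × 31.18 = 56.77 h.
Leg 2: β = 0.894; γ = 1/√(1 − 0.894²) = 1/√0.2008 = 2.232; Δt_2 = 2.232 × 4.327 = 9.657 h.
Leg 3: γ = 1/√(1 − 0.4990²) = 1/√0.7510 = 1.154; Δt_3 = 1.154 × 17.57 = 20.27 h.
Leg 4: γ = 1.82; Δt_4 = 1.820 × 39.79 = 72.42 h.
Total: 56.77 + 9.657 + 20.27 + 72.42 h.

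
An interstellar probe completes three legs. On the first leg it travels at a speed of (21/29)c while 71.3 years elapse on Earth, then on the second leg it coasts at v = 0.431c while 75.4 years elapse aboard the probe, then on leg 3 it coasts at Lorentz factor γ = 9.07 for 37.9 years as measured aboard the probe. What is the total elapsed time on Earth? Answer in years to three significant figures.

Δt = 499 years

Leg 1: 71.3 years is already measured on Earth.
Leg 2: γ = 1/√(1 − 0.431²) = 1/√0.8142 = 1.108; Δt_2 = 1.108 × 75.4 = 83.56 years.
Leg 3: γ = 9.07; Δt_3 = 9.070 × 37.9 = 343.8 years.
Total: 71.30 + 83.56 + 343.8 years.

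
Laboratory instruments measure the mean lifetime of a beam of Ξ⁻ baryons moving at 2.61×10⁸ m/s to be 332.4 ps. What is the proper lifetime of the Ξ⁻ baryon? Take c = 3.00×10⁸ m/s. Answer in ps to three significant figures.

τ₀ = 164 ps

β = 2.61×10⁸/3.00×10⁸ = 0.8700; γ = 1/√(1 − 0.8700²) = 2.028
The lab-frame lifetime is the dilated interval; the proper lifetime is τ₀ = Δt/γ = 332.4/2.028 ps.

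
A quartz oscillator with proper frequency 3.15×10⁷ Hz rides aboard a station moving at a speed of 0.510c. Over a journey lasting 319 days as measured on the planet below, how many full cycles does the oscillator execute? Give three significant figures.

γ = 1/√(1 − 0.510²) = 1/√0.7399 = 1.163
The oscillator's own cycle count is N = f × τ where τ is the proper time aboard the station. τ = Δt/γ = 319/1.163 = 274.4 days = 2.371×10⁷ s.
N = 3.15×10⁷ × 2.371×10⁷ = 7.468×10¹⁴.

N = 7.47×10¹⁴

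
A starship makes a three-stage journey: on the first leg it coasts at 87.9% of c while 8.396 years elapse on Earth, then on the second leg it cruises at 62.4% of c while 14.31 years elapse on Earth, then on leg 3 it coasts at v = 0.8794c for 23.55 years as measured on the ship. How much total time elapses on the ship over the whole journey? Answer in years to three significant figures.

τ = 38.7 years

Leg 1: β = 0.879; γ = 1/√(1 − 0.879²) = 1/√0.2274 = 2.097; τ_1 = 8.396/2.097 = 4.003 years.
Leg 2: β = 0.624; γ = 1/√(1 − 0.624²) = 1/√0.6106 = 1.280; τ_2 = 14.31/1.280 = 11.18 years.
Leg 3: 23.55 years is already measured on the ship.
Total: 4.003 + 11.18 + 23.55 years.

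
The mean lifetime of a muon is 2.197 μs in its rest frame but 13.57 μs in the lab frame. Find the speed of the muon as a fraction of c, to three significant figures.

γ = Δt/τ₀ = 13.57/2.197 = 6.177
β = √(1 − 1/γ²) = √(1 − 0.02621) = √0.9738

β = 0.987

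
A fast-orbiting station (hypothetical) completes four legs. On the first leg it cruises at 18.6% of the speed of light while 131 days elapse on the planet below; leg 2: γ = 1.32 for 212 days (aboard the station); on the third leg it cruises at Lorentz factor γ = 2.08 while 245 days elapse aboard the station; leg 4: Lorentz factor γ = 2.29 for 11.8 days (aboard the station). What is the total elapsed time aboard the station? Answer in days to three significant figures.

τ = 598 days

Leg 1: β = 0.186; γ = 1/√(1 − 0.186²) = 1/√0.9654 = 1.018; τ_1 = 131/1.018 = 128.7 days.
Leg 2: 212 days is already measured aboard the station.
Leg 3: 245 days is already measured aboard the station.
Leg 4: 11.8 days is already measured aboard the station.
Total: 128.7 + 212.0 + 245.0 + 11.80 days.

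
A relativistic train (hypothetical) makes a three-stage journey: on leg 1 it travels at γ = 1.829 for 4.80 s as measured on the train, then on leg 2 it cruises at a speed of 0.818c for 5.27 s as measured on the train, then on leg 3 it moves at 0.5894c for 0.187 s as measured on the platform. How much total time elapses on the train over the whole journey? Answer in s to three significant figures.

τ = 10.2 s

Leg 1: 4.80 s is already measured on the train.
Leg 2: 5.27 s is already measured on the train.
Leg 3: γ = 1/√(1 − 0.5894²) = 1/√0.6526 = 1.238; τ_3 = 0.187/1.238 = 0.1511 s.
Total: 4.800 + 5.270 + 0.1511 s.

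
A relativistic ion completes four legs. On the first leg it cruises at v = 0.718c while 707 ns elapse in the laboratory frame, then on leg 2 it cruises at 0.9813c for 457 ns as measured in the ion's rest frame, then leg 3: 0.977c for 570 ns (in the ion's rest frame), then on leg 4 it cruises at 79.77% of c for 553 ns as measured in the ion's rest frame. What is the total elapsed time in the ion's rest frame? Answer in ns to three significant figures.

Leg 1: γ = 1/√(1 − 0.718²) = 1/√0.4845 = 1.437; τ_1 = 707/1.437 = 492.1 ns.
Leg 2: 457 ns is already measured in the ion's rest frame.
Leg 3: 570 ns is already measured in the ion's rest frame.
Leg 4: 553 ns is already measured in the ion's rest frame.
Total: 492.1 + 457.0 + 570.0 + 553.0 ns.

τ = 2070 ns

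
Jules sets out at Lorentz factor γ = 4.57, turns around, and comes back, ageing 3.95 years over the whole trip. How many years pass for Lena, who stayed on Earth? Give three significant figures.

Δt = 18.1 years

γ = 4.57
Earth-frame duration is the dilated interval: Δt = γτ = 4.570 × 3.95 years.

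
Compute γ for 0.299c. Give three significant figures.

γ = 1.05

γ = 1/√(1 − 0.299²) = 1/√0.9106 = 1.048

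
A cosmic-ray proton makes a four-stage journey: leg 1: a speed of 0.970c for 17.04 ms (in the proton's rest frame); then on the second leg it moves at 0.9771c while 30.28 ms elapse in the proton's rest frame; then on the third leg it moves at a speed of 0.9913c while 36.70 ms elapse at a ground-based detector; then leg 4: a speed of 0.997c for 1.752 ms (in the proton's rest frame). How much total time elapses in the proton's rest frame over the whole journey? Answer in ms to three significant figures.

Leg 1: 17.04 ms is already measured in the proton's rest frame.
Leg 2: 30.28 ms is already measured in the proton's rest frame.
Leg 3: γ = 1/√(1 − 0.9913²) = 1/√0.01732 = 7.598; τ_3 = 36.70/7.598 = 4.831 ms.
Leg 4: 1.752 ms is already measured in the proton's rest frame.
Total: 17.04 + 30.28 + 4.831 + 1.752 ms.

τ = 53.9 ms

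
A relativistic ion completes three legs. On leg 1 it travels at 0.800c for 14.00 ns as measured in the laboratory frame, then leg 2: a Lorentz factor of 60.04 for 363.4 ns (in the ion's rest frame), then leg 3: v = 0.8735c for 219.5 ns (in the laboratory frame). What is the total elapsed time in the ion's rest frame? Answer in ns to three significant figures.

Leg 1: γ = 1/√(1 − 0.800²) = 5/3 ≈ 1.667; τ_1 = 14.00/1.667 = 8.400 ns.
Leg 2: 363.4 ns is already measured in the ion's rest frame.
Leg 3: γ = 1/√(1 − 0.8735²) = 1/√0.2370 = 2.054; τ_3 = 219.5/2.054 = 106.9 ns.
Total: 8.400 + 363.4 + 106.9 ns.

τ = 479 ns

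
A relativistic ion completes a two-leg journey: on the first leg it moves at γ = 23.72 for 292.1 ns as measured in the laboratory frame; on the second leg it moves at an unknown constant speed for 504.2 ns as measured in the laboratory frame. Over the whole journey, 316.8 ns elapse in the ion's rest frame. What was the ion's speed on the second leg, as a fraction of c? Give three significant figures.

Leg 1: γ = 23.72; τ_1 = 292.1/23.72 = 12.31 ns.
Leg 2: speed unknown; τ_2 = 504.2/γ_2.
Total proper time: 12.31 + τ_2 = 316.8, so τ_2 = 316.8 − 12.31 = 304.5 ns.
γ_2 = 504.2/304.5 = 1.656; β = √(1 − 1/γ²) = √0.6353.

β = 0.797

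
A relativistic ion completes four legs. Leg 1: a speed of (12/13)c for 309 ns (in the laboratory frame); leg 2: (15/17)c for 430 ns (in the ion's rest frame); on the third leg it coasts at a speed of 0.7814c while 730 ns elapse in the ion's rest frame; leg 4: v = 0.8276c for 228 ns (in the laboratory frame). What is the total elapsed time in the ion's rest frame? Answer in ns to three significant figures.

τ = 1410 ns

Leg 1: γ = 1/√(1 − (12/13)²) = 13/5 = 2.600; τ_1 = 309/2.600 = 118.8 ns.
Leg 2: 430 ns is already measured in the ion's rest frame.
Leg 3: 730 ns is already measured in the ion's rest frame.
Leg 4: γ = 1/√(1 − 0.8276²) = 1/√0.3151 = 1.782; τ_4 = 228/1.782 = 128.0 ns.
Total: 118.8 + 430.0 + 730.0 + 128.0 ns.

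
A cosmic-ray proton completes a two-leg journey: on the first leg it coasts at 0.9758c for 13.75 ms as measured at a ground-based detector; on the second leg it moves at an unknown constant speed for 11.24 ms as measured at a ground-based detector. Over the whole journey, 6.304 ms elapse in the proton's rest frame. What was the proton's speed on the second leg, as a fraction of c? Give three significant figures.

β = 0.956

Leg 1: γ = 1/√(1 − 0.9758²) = 1/√0.04781 = 4.573; τ_1 = 13.75/4.573 = 3.007 ms.
Leg 2: speed unknown; τ_2 = 11.24/γ_2.
Total proper time: 3.007 + τ_2 = 6.304, so τ_2 = 6.304 − 3.007 = 3.297 ms.
γ_2 = 11.24/3.297 = 3.409; β = √(1 − 1/γ²) = √0.9139.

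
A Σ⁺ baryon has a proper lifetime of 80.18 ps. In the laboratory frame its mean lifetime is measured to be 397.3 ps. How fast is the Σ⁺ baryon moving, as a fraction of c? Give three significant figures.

γ = Δt/τ₀ = 397.3/80.18 = 4.955
β = √(1 − 1/γ²) = √(1 − 0.04073) = √0.9593

v = 0.979c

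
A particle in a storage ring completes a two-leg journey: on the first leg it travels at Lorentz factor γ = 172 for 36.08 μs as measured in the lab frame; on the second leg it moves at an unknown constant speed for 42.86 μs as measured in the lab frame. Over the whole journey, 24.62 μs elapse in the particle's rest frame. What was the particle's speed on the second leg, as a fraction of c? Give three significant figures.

β = 0.822

Leg 1: γ = 172; τ_1 = 36.08/172.0 = 0.2098 μs.
Leg 2: speed unknown; τ_2 = 42.86/γ_2.
Total proper time: 0.2098 + τ_2 = 24.62, so τ_2 = 24.62 − 0.2098 = 24.41 μs.
γ_2 = 42.86/24.41 = 1.756; β = √(1 − 1/γ²) = √0.6756.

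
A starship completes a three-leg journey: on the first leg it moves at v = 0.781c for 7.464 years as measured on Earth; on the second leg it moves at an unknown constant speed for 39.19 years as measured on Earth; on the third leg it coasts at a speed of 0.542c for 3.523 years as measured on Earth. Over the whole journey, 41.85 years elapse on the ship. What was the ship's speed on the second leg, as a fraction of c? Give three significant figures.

Leg 1: γ = 1/√(1 − 0.781²) = 1/√0.3900 = 1.601; τ_1 = 7.464/1.601 = 4.661 years.
Leg 2: speed unknown; τ_2 = 39.19/γ_2.
Leg 3: γ = 1/√(1 − 0.542²) = 1/√0.7062 = 1.190; τ_3 = 3.523/1.190 = 2.961 years.
Total proper time: 4.661 + τ_2 + 2.961 = 41.85, so τ_2 = 41.85 − 7.622 = 34.23 years.
γ_2 = 39.19/34.23 = 1.145; β = √(1 − 1/γ²) = √0.2372.

β = 0.487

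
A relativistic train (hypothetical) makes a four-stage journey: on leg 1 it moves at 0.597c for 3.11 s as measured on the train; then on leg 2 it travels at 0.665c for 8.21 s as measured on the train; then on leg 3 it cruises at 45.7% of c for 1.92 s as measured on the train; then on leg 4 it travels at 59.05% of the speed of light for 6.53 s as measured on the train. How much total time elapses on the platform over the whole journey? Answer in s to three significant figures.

Δt = 25.1 s

Leg 1: γ = 1/√(1 − 0.597²) = 1/√0.6436 = 1.247; Δt_1 = 1.247 × 3.11 = 3.877 s.
Leg 2: γ = 1/√(1 − 0.665²) = 1/√0.5578 = 1.339; Δt_2 = 1.339 × 8.21 = 10.99 s.
Leg 3: β = 0.457; γ = 1/√(1 − 0.457²) = 1/√0.7912 = 1.124; Δt_3 = 1.124 × 1.92 = 2.159 s.
Leg 4: β = 0.5905; γ = 1/√(1 − 0.5905²) = 1/√0.6513 = 1.239; Δt_4 = 1.239 × 6.53 = 8.091 s.
Total: 3.877 + 10.99 + 2.159 + 8.091 s.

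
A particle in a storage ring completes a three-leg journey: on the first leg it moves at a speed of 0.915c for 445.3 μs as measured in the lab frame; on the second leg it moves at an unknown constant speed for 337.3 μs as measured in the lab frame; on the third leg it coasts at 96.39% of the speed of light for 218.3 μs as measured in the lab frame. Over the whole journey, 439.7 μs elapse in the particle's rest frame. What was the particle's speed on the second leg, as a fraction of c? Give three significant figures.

β = 0.801

Leg 1: γ = 1/√(1 − 0.915²) = 1/√0.1628 = 2.479; τ_1 = 445.3/2.479 = 179.7 μs.
Leg 2: speed unknown; τ_2 = 337.3/γ_2.
Leg 3: β = 0.9639; γ = 1/√(1 − 0.9639²) = 1/√0.07090 = 3.756; τ_3 = 218.3/3.756 = 58.13 μs.
Total proper time: 179.7 + τ_2 + 58.13 = 439.7, so τ_2 = 439.7 − 237.8 = 201.9 μs.
γ_2 = 337.3/201.9 = 1.670; β = √(1 − 1/γ²) = √0.6416.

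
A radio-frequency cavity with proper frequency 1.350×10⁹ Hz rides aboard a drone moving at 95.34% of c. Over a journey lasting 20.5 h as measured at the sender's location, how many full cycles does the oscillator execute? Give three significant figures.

β = 0.9534; γ = 1/√(1 − 0.9534²) = 1/√0.09103 = 3.314
The oscillator's own cycle count is N = f × τ where τ is the proper time aboard the drone. τ = Δt/γ = 20.5/3.314 = 6.185 h = 2.227×10⁴ s.
N = 1.350×10⁹ × 2.227×10⁴ = 3.006×10¹³.

N = 3.01×10¹³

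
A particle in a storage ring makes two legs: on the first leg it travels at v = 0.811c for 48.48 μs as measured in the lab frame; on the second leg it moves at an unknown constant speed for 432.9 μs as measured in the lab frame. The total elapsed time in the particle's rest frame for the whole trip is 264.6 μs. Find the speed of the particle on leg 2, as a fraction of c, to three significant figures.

β = 0.838

Leg 1: γ = 1/√(1 − 0.811²) = 1/√0.3423 = 1.709; τ_1 = 48.48/1.709 = 28.36 μs.
Leg 2: speed unknown; τ_2 = 432.9/γ_2.
Total proper time: 28.36 + τ_2 = 264.6, so τ_2 = 264.6 − 28.36 = 236.2 μs.
γ_2 = 432.9/236.2 = 1.832; β = √(1 − 1/γ²) = √0.7022.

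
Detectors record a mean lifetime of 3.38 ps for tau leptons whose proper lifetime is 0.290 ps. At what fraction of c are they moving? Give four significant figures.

γ = Δt/τ₀ = 3.38/0.290 = 11.66
β = √(1 − 1/γ²) = √(1 − 0.007361) = √0.9926

β = 0.9963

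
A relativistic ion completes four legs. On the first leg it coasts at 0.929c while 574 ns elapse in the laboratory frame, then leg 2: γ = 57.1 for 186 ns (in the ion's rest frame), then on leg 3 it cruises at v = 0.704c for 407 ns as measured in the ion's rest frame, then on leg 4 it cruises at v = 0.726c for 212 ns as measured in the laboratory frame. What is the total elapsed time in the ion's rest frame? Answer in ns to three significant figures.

Leg 1: γ = 1/√(1 − 0.929²) = 1/√0.1370 = 2.702; τ_1 = 574/2.702 = 212.4 ns.
Leg 2: 186 ns is already measured in the ion's rest frame.
Leg 3: 407 ns is already measured in the ion's rest frame.
Leg 4: γ = 1/√(1 − 0.726²) = 1/√0.4729 = 1.454; τ_4 = 212/1.454 = 145.8 ns.
Total: 212.4 + 186.0 + 407.0 + 145.8 ns.

τ = 951 ns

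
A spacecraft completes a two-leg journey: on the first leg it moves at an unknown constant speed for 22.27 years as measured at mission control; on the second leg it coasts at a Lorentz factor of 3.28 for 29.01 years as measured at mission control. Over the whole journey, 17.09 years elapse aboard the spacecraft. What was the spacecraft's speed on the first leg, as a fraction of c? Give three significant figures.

Leg 1: speed unknown; τ_1 = 22.27/γ_1.
Leg 2: γ = 3.28; τ_2 = 29.01/3.280 = 8.845 years.
Total proper time: τ_1 + 8.845 = 17.09, so τ_1 = 17.09 − 8.845 = 8.245 years.
γ_1 = 22.27/8.245 = 2.701; β = √(1 − 1/γ²) = √0.8629.

β = 0.929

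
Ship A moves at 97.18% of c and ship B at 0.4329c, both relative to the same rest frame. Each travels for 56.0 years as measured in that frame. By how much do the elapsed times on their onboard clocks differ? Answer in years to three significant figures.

|τ_A − τ_B| = 37.3 years

A: β = 0.9718; γ = 1/√(1 − 0.9718²) = 1/√0.05560 = 4.241; τ_A = 56.0/4.241 = 13.21 years.
B: γ = 1/√(1 − 0.4329²) = 1/√0.8126 = 1.109; τ_B = 56.0/1.109 = 50.48 years.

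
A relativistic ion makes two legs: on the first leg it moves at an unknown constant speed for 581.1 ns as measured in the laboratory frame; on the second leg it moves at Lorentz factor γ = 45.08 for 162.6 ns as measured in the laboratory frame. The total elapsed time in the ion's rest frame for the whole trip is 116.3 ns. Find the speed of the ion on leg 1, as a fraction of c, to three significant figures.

β = 0.981

Leg 1: speed unknown; τ_1 = 581.1/γ_1.
Leg 2: γ = 45.08; τ_2 = 162.6/45.08 = 3.607 ns.
Total proper time: τ_1 + 3.607 = 116.3, so τ_1 = 116.3 − 3.607 = 112.7 ns.
γ_1 = 581.1/112.7 = 5.156; β = √(1 − 1/γ²) = √0.9624.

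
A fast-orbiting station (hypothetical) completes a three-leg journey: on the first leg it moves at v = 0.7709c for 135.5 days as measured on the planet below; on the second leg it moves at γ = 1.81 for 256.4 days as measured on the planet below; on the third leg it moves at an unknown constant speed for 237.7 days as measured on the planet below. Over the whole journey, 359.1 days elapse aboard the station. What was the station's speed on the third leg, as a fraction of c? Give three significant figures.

Leg 1: γ = 1/√(1 − 0.7709²) = 1/√0.4057 = 1.570; τ_1 = 135.5/1.570 = 86.31 days.
Leg 2: γ = 1.81; τ_2 = 256.4/1.810 = 141.7 days.
Leg 3: speed unknown; τ_3 = 237.7/γ_3.
Total proper time: 86.31 + 141.7 + τ_3 = 359.1, so τ_3 = 359.1 − 228.0 = 131.1 days.
γ_3 = 237.7/131.1 = 1.813; β = √(1 − 1/γ²) = √0.6956.

β = 0.834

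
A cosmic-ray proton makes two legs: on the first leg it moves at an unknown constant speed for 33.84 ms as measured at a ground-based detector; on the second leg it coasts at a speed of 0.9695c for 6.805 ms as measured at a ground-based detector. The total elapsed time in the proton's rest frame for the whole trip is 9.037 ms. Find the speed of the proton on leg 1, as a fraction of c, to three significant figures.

Leg 1: speed unknown; τ_1 = 33.84/γ_1.
Leg 2: γ = 1/√(1 − 0.9695²) = 1/√0.06007 = 4.080; τ_2 = 6.805/4.080 = 1.668 ms.
Total proper time: τ_1 + 1.668 = 9.037, so τ_1 = 9.037 − 1.668 = 7.369 ms.
γ_1 = 33.84/7.369 = 4.592; β = √(1 − 1/γ²) = √0.9526.

β = 0.976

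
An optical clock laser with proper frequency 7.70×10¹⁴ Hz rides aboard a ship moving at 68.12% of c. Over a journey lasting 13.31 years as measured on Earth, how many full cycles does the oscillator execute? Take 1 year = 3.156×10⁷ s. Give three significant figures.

β = 0.6812; γ = 1/√(1 − 0.6812²) = 1/√0.5360 = 1.366
The oscillator's own cycle count is N = f × τ where τ is the proper time on the ship. τ = Δt/γ = 13.31/1.366 = 9.744 years = 3.075×10⁸ s.
N = 7.70×10¹⁴ × 3.075×10⁸ = 2.368×10²³.

N = 2.37×10²³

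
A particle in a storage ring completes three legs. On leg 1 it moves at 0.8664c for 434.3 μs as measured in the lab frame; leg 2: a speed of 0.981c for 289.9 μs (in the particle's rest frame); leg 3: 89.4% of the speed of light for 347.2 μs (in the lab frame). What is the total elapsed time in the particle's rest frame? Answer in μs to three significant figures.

τ = 662 μs

Leg 1: γ = 1/√(1 − 0.8664²) = 1/√0.2494 = 2.003; τ_1 = 434.3/2.003 = 216.9 μs.
Leg 2: 289.9 μs is already measured in the particle's rest frame.
Leg 3: β = 0.894; γ = 1/√(1 − 0.894²) = 1/√0.2008 = 2.232; τ_3 = 347.2/2.232 = 155.6 μs.
Total: 216.9 + 289.9 + 155.6 μs.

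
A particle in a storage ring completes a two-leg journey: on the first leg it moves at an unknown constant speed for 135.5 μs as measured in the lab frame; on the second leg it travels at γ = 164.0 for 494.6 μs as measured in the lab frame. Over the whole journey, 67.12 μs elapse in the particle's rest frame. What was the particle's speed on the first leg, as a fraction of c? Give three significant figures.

Leg 1: speed unknown; τ_1 = 135.5/γ_1.
Leg 2: γ = 164.0; τ_2 = 494.6/164.0 = 3.016 μs.
Total proper time: τ_1 + 3.016 = 67.12, so τ_1 = 67.12 − 3.016 = 64.10 μs.
γ_1 = 135.5/64.10 = 2.114; β = √(1 − 1/γ²) = √0.7762.

β = 0.881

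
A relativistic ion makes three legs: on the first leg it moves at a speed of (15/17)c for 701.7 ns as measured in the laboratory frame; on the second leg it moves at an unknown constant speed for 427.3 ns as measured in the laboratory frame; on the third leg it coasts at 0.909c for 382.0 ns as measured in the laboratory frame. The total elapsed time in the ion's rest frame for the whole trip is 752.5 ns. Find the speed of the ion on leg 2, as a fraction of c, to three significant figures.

β = 0.788

Leg 1: γ = 1/√(1 − (15/17)²) = 17/8 = 2.125; τ_1 = 701.7/2.125 = 330.2 ns.
Leg 2: speed unknown; τ_2 = 427.3/γ_2.
Leg 3: γ = 1/√(1 − 0.909²) = 1/√0.1737 = 2.399; τ_3 = 382.0/2.399 = 159.2 ns.
Total proper time: 330.2 + τ_2 + 159.2 = 752.5, so τ_2 = 752.5 − 489.4 = 263.1 ns.
γ_2 = 427.3/263.1 = 1.624; β = √(1 − 1/γ²) = √0.6210.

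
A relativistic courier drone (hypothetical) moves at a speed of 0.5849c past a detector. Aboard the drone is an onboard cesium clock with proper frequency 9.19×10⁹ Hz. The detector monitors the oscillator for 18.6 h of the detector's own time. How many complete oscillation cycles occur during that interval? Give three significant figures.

N = 4.99×10¹⁴

γ = 1/√(1 − 0.5849²) = 1/√0.6579 = 1.233
During 18.6 h of lab time, the oscillator's proper time advances by τ = Δt/γ = 18.6/1.233 = 15.09 h = 5.431×10⁴ s.
N = f × τ = 9.19×10⁹ × 5.431×10⁴ = 4.991×10¹⁴.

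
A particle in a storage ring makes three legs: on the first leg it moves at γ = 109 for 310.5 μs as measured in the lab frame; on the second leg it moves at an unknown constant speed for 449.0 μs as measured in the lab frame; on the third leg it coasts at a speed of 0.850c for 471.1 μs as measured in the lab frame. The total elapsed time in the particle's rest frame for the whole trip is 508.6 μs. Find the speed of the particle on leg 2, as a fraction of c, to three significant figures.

Leg 1: γ = 109; τ_1 = 310.5/109.0 = 2.849 μs.
Leg 2: speed unknown; τ_2 = 449.0/γ_2.
Leg 3: γ = 1/√(1 − 0.850²) = 1/√0.2775 = 1.898; τ_3 = 471.1/1.898 = 248.2 μs.
Total proper time: 2.849 + τ_2 + 248.2 = 508.6, so τ_2 = 508.6 − 251.0 = 257.6 μs.
γ_2 = 449.0/257.6 = 1.743; β = √(1 − 1/γ²) = √0.6709.

β = 0.819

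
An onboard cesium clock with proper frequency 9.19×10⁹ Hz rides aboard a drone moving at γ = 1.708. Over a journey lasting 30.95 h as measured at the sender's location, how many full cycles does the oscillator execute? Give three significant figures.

N = 6.00×10¹⁴

γ = 1.708
The oscillator's own cycle count is N = f × τ where τ is the proper time aboard the drone. τ = Δt/γ = 30.95/1.708 = 18.12 h = 6.523×10⁴ s.
N = 9.19×10⁹ × 6.523×10⁴ = 5.995×10¹⁴.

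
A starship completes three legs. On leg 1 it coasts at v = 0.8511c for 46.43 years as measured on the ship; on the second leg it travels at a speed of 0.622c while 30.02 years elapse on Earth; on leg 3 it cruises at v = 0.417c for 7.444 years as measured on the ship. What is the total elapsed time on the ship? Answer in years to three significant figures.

Leg 1: 46.43 years is already measured on the ship.
Leg 2: γ = 1/√(1 − 0.622²) = 1/√0.6131 = 1.277; τ_2 = 30.02/1.277 = 23.51 years.
Leg 3: 7.444 years is already measured on the ship.
Total: 46.43 + 23.51 + 7.444 years.

τ = 77.4 years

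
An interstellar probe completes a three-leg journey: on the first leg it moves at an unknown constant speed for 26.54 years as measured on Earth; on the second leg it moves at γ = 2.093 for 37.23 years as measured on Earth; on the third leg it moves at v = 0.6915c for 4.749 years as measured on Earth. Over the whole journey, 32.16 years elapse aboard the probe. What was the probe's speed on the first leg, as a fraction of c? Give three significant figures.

Leg 1: speed unknown; τ_1 = 26.54/γ_1.
Leg 2: γ = 2.093; τ_2 = 37.23/2.093 = 17.79 years.
Leg 3: γ = 1/√(1 − 0.6915²) = 1/√0.5218 = 1.384; τ_3 = 4.749/1.384 = 3.431 years.
Total proper time: τ_1 + 17.79 + 3.431 = 32.16, so τ_1 = 32.16 − 21.22 = 10.94 years.
γ_1 = 26.54/10.94 = 2.426; β = √(1 − 1/γ²) = √0.8300.

β = 0.911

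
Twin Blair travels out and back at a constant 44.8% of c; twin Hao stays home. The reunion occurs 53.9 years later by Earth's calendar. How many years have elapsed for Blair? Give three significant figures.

τ = 48.2 years

β = 0.448; γ = 1/√(1 − 0.448²) = 1/√0.7993 = 1.119
Blair's clock measures proper time along the trip: τ = Δt/γ = 53.9/1.119 years.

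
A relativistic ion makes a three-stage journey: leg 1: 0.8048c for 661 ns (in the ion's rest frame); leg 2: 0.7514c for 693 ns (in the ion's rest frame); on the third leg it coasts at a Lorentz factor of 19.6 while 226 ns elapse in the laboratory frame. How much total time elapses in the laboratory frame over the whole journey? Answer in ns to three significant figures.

Δt = 2390 ns

Leg 1: γ = 1/√(1 − 0.8048²) = 1/√0.3523 = 1.685; Δt_1 = 1.685 × 661 = 1114 ns.
Leg 2: γ = 1/√(1 − 0.7514²) = 1/√0.4354 = 1.516; Δt_2 = 1.516 × 693 = 1050 ns.
Leg 3: 226 ns is already measured in the laboratory frame.
Total: 1114 + 1050 + 226.0 ns.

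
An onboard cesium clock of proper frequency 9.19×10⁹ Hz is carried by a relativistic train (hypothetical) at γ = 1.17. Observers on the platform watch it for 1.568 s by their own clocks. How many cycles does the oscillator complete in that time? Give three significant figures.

γ = 1.17
During 1.568 s of lab time, the oscillator's proper time advances by τ = Δt/γ = 1.568/1.170 = 1.340 s = 1.340×10⁰ s.
N = f × τ = 9.19×10⁹ × 1.340×10⁰ = 1.232×10¹⁰.

N = 1.23×10¹⁰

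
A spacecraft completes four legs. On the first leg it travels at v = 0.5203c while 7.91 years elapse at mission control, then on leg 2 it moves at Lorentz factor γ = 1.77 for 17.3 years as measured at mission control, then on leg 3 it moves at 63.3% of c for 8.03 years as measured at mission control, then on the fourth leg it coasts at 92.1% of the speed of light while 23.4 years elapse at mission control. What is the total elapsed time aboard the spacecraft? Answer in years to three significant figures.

τ = 31.9 years

Leg 1: γ = 1/√(1 − 0.5203²) = 1/√0.7293 = 1.171; τ_1 = 7.91/1.171 = 6.755 years.
Leg 2: γ = 1.77; τ_2 = 17.3/1.770 = 9.774 years.
Leg 3: β = 0.633; γ = 1/√(1 − 0.633²) = 1/√0.5993 = 1.292; τ_3 = 8.03/1.292 = 6.216 years.
Leg 4: β = 0.921; γ = 1/√(1 − 0.921²) = 1/√0.1518 = 2.567; τ_4 = 23.4/2.567 = 9.116 years.
Total: 6.755 + 9.774 + 6.216 + 9.116 years.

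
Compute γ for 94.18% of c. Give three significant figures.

β = 0.9418; γ = 1/√(1 − 0.9418²) = 1/√0.1130 = 2.975

γ = 2.97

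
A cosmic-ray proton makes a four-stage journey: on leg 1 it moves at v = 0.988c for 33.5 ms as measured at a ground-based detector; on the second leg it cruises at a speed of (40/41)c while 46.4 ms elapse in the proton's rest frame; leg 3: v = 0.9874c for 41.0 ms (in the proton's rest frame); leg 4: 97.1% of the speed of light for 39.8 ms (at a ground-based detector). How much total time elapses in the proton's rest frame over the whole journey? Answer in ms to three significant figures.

τ = 102 ms

Leg 1: γ = 1/√(1 − 0.988²) = 1/√0.02386 = 6.474; τ_1 = 33.5/6.474 = 5.174 ms.
Leg 2: 46.4 ms is already measured in the proton's rest frame.
Leg 3: 41.0 ms is already measured in the proton's rest frame.
Leg 4: β = 0.971; γ = 1/√(1 − 0.971²) = 1/√0.05716 = 4.183; τ_4 = 39.8/4.183 = 9.515 ms.
Total: 5.174 + 46.40 + 41.00 + 9.515 ms.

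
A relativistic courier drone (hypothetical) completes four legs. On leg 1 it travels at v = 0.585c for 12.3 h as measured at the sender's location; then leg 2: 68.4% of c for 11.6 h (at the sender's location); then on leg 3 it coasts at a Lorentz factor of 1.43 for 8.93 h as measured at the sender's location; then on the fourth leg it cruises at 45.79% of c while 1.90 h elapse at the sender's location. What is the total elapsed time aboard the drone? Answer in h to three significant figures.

Leg 1: γ = 1/√(1 − 0.585²) = 1/√0.6578 = 1.233; τ_1 = 12.3/1.233 = 9.976 h.
Leg 2: β = 0.684; γ = 1/√(1 − 0.684²) = 1/√0.5321 = 1.371; τ_2 = 11.6/1.371 = 8.462 h.
Leg 3: γ = 1.43; τ_3 = 8.93/1.430 = 6.245 h.
Leg 4: β = 0.4579; γ = 1/√(1 − 0.4579²) = 1/√0.7903 = 1.125; τ_4 = 1.90/1.125 = 1.689 h.
Total: 9.976 + 8.462 + 6.245 + 1.689 h.

τ = 26.4 h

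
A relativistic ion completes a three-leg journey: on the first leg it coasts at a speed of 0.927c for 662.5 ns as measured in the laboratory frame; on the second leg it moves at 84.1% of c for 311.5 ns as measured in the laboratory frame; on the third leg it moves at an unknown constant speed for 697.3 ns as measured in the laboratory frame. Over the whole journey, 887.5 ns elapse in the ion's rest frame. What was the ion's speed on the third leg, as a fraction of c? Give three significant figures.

Leg 1: γ = 1/√(1 − 0.927²) = 1/√0.1407 = 2.666; τ_1 = 662.5/2.666 = 248.5 ns.
Leg 2: β = 0.841; γ = 1/√(1 − 0.841²) = 1/√0.2927 = 1.848; τ_2 = 311.5/1.848 = 168.5 ns.
Leg 3: speed unknown; τ_3 = 697.3/γ_3.
Total proper time: 248.5 + 168.5 + τ_3 = 887.5, so τ_3 = 887.5 − 417.0 = 470.5 ns.
γ_3 = 697.3/470.5 = 1.482; β = √(1 − 1/γ²) = √0.5447.

β = 0.738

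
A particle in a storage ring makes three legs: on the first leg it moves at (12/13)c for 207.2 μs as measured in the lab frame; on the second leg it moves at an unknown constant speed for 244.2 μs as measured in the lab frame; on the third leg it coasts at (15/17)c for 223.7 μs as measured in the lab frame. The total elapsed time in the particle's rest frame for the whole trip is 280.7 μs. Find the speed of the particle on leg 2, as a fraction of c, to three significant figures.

Leg 1: γ = 1/√(1 − (12/13)²) = 13/5 = 2.600; τ_1 = 207.2/2.600 = 79.69 μs.
Leg 2: speed unknown; τ_2 = 244.2/γ_2.
Leg 3: γ = 1/√(1 − (15/17)²) = 17/8 = 2.125; τ_3 = 223.7/2.125 = 105.3 μs.
Total proper time: 79.69 + τ_2 + 105.3 = 280.7, so τ_2 = 280.7 − 185.0 = 95.74 μs.
γ_2 = 244.2/95.74 = 2.551; β = √(1 − 1/γ²) = √0.8463.

β = 0.920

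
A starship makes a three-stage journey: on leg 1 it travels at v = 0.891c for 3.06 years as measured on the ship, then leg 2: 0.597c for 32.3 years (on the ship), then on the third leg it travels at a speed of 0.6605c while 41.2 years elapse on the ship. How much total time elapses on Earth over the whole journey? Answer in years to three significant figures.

Δt = 102 years

Leg 1: γ = 1/√(1 − 0.891²) = 1/√0.2061 = 2.203; Δt_1 = 2.203 × 3.06 = 6.740 years.
Leg 2: γ = 1/√(1 − 0.597²) = 1/√0.6436 = 1.247; Δt_2 = 1.247 × 32.3 = 40.26 years.
Leg 3: γ = 1/√(1 − 0.6605²) = 1/√0.5637 = 1.332; Δt_3 = 1.332 × 41.2 = 54.87 years.
Total: 6.740 + 40.26 + 54.87 years.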